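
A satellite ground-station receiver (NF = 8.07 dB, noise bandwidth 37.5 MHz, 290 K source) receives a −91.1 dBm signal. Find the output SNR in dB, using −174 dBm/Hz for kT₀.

Noise floor: N = −174 + 10 log₁₀(B) + NF
10 log₁₀(3.75×10⁷) = 75.74 dB
N = −174 + 75.74 + 8.07 = −90.19 dBm
SNR = P_sig − N = −91.1 − (−90.19) = −0.91 dB → −0.9 dB

−0.9 dB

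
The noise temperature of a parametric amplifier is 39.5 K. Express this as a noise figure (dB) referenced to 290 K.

0.555 dB

F = 1 + T_e/T₀ = 1 + 39.5/290 = 1.13621
NF = 10 log₁₀(1.13621) = 0.555 dB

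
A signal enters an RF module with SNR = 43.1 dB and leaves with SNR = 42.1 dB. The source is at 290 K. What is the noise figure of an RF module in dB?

NF (dB) = SNR_in(dB) − SNR_out(dB) when the source is at T₀
NF = 43.1 − 42.1 = 1.0 dB

1.0 dB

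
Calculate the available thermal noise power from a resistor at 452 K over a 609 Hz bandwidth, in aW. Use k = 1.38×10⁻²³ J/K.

3.80 aW

P_n = kTB = 1.38×10⁻²³ × 452 × 6.09×10² = 3.80×10⁻¹⁸ W = 3.80 aW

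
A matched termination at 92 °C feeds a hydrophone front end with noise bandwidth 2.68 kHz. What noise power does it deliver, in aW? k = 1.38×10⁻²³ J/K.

T = 92 °C + 273.15 = 365.15 K
P_n = kTB = 1.38×10⁻²³ × 365.15 × 2.68×10³ = 1.35×10⁻¹⁷ W = 13.5 aW

13.5 aW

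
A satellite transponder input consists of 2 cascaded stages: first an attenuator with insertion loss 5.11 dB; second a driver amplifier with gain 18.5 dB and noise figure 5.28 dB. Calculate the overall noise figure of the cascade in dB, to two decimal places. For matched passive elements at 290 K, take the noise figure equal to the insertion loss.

Convert to linear (a loss of L dB is a gain of −L dB): F_i = 10^(NF_i/10), G_i = 10^(G_i,dB/10)
  Stage 1: F_1 = 10^(5.11/10) = 3.243, G_1 = 10^(−5.11/10) = 0.3083
  Stage 2: F_2 = 10^(5.28/10) = 3.373, G_2 = 10^(18.5/10) = 70.79
Friis cascade:
  F = 3.243 + (3.373 − 1)/0.3083 = 10.94
NF = 10 log₁₀(10.94) = 10.39 dB

10.39 dB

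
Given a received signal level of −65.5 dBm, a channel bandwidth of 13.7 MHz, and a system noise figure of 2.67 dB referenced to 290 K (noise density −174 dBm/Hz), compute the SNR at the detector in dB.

Noise floor: N = −174 + 10 log₁₀(B) + NF
10 log₁₀(1.37×10⁷) = 71.37 dB
N = −174 + 71.37 + 2.67 = −99.96 dBm
SNR = P_sig − N = −65.5 − (−99.96) = 34.46 dB → 34.5 dB

34.5 dB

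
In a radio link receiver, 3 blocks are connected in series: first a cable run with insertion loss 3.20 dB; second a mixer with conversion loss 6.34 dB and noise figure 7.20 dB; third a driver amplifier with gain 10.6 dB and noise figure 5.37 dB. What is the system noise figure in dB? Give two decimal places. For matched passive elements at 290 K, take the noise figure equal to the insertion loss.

15.18 dB

Convert to linear (a loss of L dB is a gain of −L dB): F_i = 10^(NF_i/10), G_i = 10^(G_i,dB/10)
  Stage 1: F_1 = 10^(3.20/10) = 2.089, G_1 = 10^(−3.20/10) = 0.4786
  Stage 2: F_2 = 10^(7.20/10) = 5.248, G_2 = 10^(−6.34/10) = 0.2323
  Stage 3: F_3 = 10^(5.37/10) = 3.443, G_3 = 10^(10.6/10) = 11.48
Friis cascade:
  F = 2.089 + (5.248 − 1)/0.4786 + (3.443 − 1)/0.1112 = 32.94
NF = 10 log₁₀(32.94) = 15.18 dB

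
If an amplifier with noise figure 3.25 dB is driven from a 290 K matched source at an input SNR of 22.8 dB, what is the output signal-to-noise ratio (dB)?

By definition F = SNR_in/SNR_out, so in dB: SNR_out = SNR_in − NF
SNR_out = 22.8 − 3.25 = 19.55 dB

19.55 dB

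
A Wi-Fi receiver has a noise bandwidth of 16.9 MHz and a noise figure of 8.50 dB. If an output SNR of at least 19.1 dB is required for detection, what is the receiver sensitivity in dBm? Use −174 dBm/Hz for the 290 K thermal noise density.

Sensitivity = −174 + 10 log₁₀(B) + NF + SNR_min
= −174 + 72.28 + 8.50 + 19.1
= −74.12 dBm → −74.1 dBm

−74.1 dBm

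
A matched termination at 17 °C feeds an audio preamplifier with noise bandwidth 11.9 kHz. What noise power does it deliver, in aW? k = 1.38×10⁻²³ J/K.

47.6 aW

T = 17 °C + 273.15 = 290.15 K
P_n = kTB = 1.38×10⁻²³ × 290.15 × 1.19×10⁴ = 4.76×10⁻¹⁷ W = 47.6 aW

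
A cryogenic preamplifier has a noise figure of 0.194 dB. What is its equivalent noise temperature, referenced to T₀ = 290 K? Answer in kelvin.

13.2 K

F = 10^(0.194/10) = 1.04568
T_e = (F − 1)·T₀ = (1.04568 − 1) × 290 = 13.2 K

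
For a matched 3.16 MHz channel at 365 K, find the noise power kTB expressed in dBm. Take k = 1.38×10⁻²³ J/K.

P_n = kTB = 1.38×10⁻²³ × 365 × 3.16×10⁶ = 1.59×10⁻¹⁴ W
In dBm: 10 log₁₀(1.59×10⁻¹⁴ / 10⁻³) = −108.0 dBm

−108.0 dBm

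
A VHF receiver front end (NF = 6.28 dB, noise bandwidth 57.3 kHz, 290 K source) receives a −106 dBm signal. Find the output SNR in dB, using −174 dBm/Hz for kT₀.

14.1 dB

Noise floor: N = −174 + 10 log₁₀(B) + NF
10 log₁₀(5.73×10⁴) = 47.58 dB
N = −174 + 47.58 + 6.28 = −120.14 dBm
SNR = P_sig − N = −106 − (−120.14) = 14.14 dB → 14.1 dB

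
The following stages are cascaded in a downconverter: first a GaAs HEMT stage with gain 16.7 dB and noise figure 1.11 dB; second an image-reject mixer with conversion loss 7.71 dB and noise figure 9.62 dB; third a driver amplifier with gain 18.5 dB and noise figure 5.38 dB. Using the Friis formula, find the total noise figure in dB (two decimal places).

2.49 dB

Convert to linear (a loss of L dB is a gain of −L dB): F_i = 10^(NF_i/10), G_i = 10^(G_i,dB/10)
  Stage 1: F_1 = 10^(1.11/10) = 1.291, G_1 = 10^(16.7/10) = 46.77
  Stage 2: F_2 = 10^(9.62/10) = 9.162, G_2 = 10^(−7.71/10) = 0.1694
  Stage 3: F_3 = 10^(5.38/10) = 3.451, G_3 = 10^(18.5/10) = 70.79
Friis cascade:
  F = 1.291 + (9.162 − 1)/46.77 + (3.451 − 1)/7.925 = 1.775
NF = 10 log₁₀(1.775) = 2.49 dB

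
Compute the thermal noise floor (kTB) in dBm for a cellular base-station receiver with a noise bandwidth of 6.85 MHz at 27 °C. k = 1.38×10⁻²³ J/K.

−105.5 dBm

T = 27 °C + 273.15 = 300.15 K
P_n = kTB = 1.38×10⁻²³ × 300.15 × 6.85×10⁶ = 2.84×10⁻¹⁴ W
In dBm: 10 log₁₀(2.84×10⁻¹⁴ / 10⁻³) = −105.5 dBm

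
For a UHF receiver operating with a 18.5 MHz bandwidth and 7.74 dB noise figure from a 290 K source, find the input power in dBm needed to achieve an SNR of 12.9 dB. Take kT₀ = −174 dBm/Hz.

Sensitivity = −174 + 10 log₁₀(B) + NF + SNR_min
= −174 + 72.67 + 7.74 + 12.9
= −80.69 dBm → −80.7 dBm

−80.7 dBm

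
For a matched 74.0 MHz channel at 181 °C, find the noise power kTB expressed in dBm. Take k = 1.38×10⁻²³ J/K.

T = 181 °C + 273.15 = 454.15 K
P_n = kTB = 1.38×10⁻²³ × 454.15 × 7.40×10⁷ = 4.64×10⁻¹³ W
In dBm: 10 log₁₀(4.64×10⁻¹³ / 10⁻³) = −93.3 dBm

−93.3 dBm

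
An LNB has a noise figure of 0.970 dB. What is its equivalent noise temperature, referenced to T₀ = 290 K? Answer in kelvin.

72.6 K

F = 10^(0.970/10) = 1.25026
T_e = (F − 1)·T₀ = (1.25026 − 1) × 290 = 72.6 K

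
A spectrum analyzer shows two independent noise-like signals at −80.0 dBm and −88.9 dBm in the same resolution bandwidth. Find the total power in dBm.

−79.5 dBm

Convert to linear, add, convert back:
P₁ = 1.00×10⁻¹¹ W, P₂ = 1.29×10⁻¹² W
P_tot = 1.13×10⁻¹¹ W → 10 log₁₀(P_tot / 10⁻³) = −79.5 dBm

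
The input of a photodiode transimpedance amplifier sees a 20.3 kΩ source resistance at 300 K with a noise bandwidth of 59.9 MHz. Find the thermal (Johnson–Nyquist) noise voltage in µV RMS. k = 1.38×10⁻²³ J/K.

V_n = √(4kTRB)
4kTRB = 4 × 1.38×10⁻²³ × 300 × 2.03×10⁴ × 5.99×10⁷ = 2.01×10⁻⁸ V²
V_n = √(2.01×10⁻⁸) = 1.42×10⁻⁴ V = 142 µV

142 µV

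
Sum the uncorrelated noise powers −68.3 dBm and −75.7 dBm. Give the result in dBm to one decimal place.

Convert to linear, add, convert back:
P₁ = 1.48×10⁻¹⁰ W, P₂ = 2.69×10⁻¹¹ W
P_tot = 1.75×10⁻¹⁰ W → 10 log₁₀(P_tot / 10⁻³) = −67.6 dBm

−67.6 dBm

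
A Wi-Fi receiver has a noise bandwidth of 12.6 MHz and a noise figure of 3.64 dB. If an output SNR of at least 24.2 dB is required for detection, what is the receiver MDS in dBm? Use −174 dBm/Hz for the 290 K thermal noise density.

Sensitivity = −174 + 10 log₁₀(B) + NF + SNR_min
= −174 + 71 + 3.64 + 24.2
= −75.16 dBm → −75.2 dBm

−75.2 dBm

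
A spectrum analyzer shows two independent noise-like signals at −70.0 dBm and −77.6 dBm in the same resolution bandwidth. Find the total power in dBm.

Convert to linear, add, convert back:
P₁ = 1.00×10⁻¹⁰ W, P₂ = 1.74×10⁻¹¹ W
P_tot = 1.17×10⁻¹⁰ W → 10 log₁₀(P_tot / 10⁻³) = −69.3 dBm

−69.3 dBm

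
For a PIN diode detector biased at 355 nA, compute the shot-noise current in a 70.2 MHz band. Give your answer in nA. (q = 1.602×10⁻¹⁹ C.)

2.83 nA

I_n = √(2qI·B)
2qI·B = 2 × 1.602×10⁻¹⁹ × 3.55×10⁻⁷ × 7.02×10⁷ = 7.98×10⁻¹⁸ A²
I_n = √(7.98×10⁻¹⁸) = 2.83×10⁻⁹ A = 2.83 nA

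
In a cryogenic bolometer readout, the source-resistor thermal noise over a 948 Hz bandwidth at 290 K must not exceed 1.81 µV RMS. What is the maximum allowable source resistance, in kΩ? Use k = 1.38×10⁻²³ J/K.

216 kΩ

Johnson–Nyquist: V_n = √(4kTRB) ⇒ R = V_n² / (4kTB)
4kTB = 4 × 1.38×10⁻²³ × 290 × 9.48×10² = 1.52×10⁻¹⁷
R = (1.81×10⁻⁶)² / 1.52×10⁻¹⁷ = 2.16×10⁵ Ω = 216 kΩ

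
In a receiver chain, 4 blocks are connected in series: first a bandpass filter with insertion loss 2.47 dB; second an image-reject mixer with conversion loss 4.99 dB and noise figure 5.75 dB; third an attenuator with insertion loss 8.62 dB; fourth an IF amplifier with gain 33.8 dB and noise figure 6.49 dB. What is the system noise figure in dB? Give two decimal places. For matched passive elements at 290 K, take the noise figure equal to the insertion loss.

22.60 dB

Convert to linear (a loss of L dB is a gain of −L dB): F_i = 10^(NF_i/10), G_i = 10^(G_i,dB/10)
  Stage 1: F_1 = 10^(2.47/10) = 1.766, G_1 = 10^(−2.47/10) = 0.5662
  Stage 2: F_2 = 10^(5.75/10) = 3.758, G_2 = 10^(−4.99/10) = 0.3170
  Stage 3: F_3 = 10^(8.62/10) = 7.278, G_3 = 10^(−8.62/10) = 0.1374
  Stage 4: F_4 = 10^(6.49/10) = 4.457, G_4 = 10^(33.8/10) = 2399
Friis cascade:
  F = 1.766 + (3.758 − 1)/0.5662 + (7.278 − 1)/0.1795 + (4.457 − 1)/0.02466 = 181.8
NF = 10 log₁₀(181.8) = 22.60 dB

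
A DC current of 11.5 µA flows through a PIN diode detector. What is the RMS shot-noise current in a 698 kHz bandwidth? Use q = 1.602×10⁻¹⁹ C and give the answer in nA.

I_n = √(2qI·B)
2qI·B = 2 × 1.602×10⁻¹⁹ × 1.15×10⁻⁵ × 6.98×10⁵ = 2.57×10⁻¹⁸ A²
I_n = √(2.57×10⁻¹⁸) = 1.60×10⁻⁹ A = 1.60 nA

1.60 nA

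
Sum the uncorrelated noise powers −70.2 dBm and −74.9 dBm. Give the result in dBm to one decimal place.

Convert to linear, add, convert back:
P₁ = 9.55×10⁻¹¹ W, P₂ = 3.24×10⁻¹¹ W
P_tot = 1.28×10⁻¹⁰ W → 10 log₁₀(P_tot / 10⁻³) = −68.9 dBm

−68.9 dBm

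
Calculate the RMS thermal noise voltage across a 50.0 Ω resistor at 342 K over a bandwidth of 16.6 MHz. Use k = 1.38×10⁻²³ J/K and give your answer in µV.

3.96 µV

V_n = √(4kTRB)
4kTRB = 4 × 1.38×10⁻²³ × 342 × 5.00×10¹ × 1.66×10⁷ = 1.57×10⁻¹¹ V²
V_n = √(1.57×10⁻¹¹) = 3.96×10⁻⁶ V = 3.96 µV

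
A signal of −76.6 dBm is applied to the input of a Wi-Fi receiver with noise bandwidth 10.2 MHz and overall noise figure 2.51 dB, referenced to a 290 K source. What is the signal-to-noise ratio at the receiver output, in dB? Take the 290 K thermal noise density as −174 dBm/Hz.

24.8 dB

Noise floor: N = −174 + 10 log₁₀(B) + NF
10 log₁₀(1.02×10⁷) = 70.09 dB
N = −174 + 70.09 + 2.51 = −101.40 dBm
SNR = P_sig − N = −76.6 − (−101.40) = 24.80 dB → 24.8 dB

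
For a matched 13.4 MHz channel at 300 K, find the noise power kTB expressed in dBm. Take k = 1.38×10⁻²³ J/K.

−102.6 dBm

P_n = kTB = 1.38×10⁻²³ × 300 × 1.34×10⁷ = 5.55×10⁻¹⁴ W
In dBm: 10 log₁₀(5.55×10⁻¹⁴ / 10⁻³) = −102.6 dBm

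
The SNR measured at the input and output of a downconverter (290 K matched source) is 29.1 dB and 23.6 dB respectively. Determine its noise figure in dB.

NF (dB) = SNR_in(dB) − SNR_out(dB) when the source is at T₀
NF = 29.1 − 23.6 = 5.5 dB

5.5 dB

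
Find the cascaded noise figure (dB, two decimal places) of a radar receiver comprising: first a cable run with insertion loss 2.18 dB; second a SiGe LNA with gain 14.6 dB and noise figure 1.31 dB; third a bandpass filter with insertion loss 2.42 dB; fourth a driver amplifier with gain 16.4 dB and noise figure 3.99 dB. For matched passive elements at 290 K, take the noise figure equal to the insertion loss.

Convert to linear (a loss of L dB is a gain of −L dB): F_i = 10^(NF_i/10), G_i = 10^(G_i,dB/10)
  Stage 1: F_1 = 10^(2.18/10) = 1.652, G_1 = 10^(−2.18/10) = 0.6053
  Stage 2: F_2 = 10^(1.31/10) = 1.352, G_2 = 10^(14.6/10) = 28.84
  Stage 3: F_3 = 10^(2.42/10) = 1.746, G_3 = 10^(−2.42/10) = 0.5728
  Stage 4: F_4 = 10^(3.99/10) = 2.506, G_4 = 10^(16.4/10) = 43.65
Friis cascade:
  F = 1.652 + (1.352 − 1)/0.6053 + (1.746 − 1)/17.46 + (2.506 − 1)/10.00 = 2.427
NF = 10 log₁₀(2.427) = 3.85 dB

3.85 dB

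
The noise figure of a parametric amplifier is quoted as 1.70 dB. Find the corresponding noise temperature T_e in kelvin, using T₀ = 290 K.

F = 10^(1.70/10) = 1.47911
T_e = (F − 1)·T₀ = (1.47911 − 1) × 290 = 139 K

139 K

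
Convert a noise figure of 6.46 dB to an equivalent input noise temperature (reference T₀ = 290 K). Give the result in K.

994 K

F = 10^(6.46/10) = 4.42588
T_e = (F − 1)·T₀ = (4.42588 − 1) × 290 = 994 K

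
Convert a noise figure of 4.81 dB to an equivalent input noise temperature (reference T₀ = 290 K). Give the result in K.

588 K

F = 10^(4.81/10) = 3.02691
T_e = (F − 1)·T₀ = (3.02691 − 1) × 290 = 588 K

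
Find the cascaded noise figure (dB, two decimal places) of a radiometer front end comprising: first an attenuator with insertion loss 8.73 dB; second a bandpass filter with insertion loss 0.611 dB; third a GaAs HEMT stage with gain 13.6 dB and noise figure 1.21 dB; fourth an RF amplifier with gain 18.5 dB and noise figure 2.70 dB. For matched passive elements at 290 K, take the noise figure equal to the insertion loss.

10.67 dB

Convert to linear (a loss of L dB is a gain of −L dB): F_i = 10^(NF_i/10), G_i = 10^(G_i,dB/10)
  Stage 1: F_1 = 10^(8.73/10) = 7.464, G_1 = 10^(−8.73/10) = 0.1340
  Stage 2: F_2 = 10^(0.611/10) = 1.151, G_2 = 10^(−0.611/10) = 0.8688
  Stage 3: F_3 = 10^(1.21/10) = 1.321, G_3 = 10^(13.6/10) = 22.91
  Stage 4: F_4 = 10^(2.70/10) = 1.862, G_4 = 10^(18.5/10) = 70.79
Friis cascade:
  F = 7.464 + (1.151 − 1)/0.1340 + (1.321 − 1)/0.1164 + (1.862 − 1)/2.666 = 11.68
NF = 10 log₁₀(11.68) = 10.67 dB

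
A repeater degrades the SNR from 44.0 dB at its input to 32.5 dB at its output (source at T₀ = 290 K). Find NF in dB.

11.5 dB

NF (dB) = SNR_in(dB) − SNR_out(dB) when the source is at T₀
NF = 44.0 − 32.5 = 11.5 dB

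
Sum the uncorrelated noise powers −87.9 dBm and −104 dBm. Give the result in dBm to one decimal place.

Convert to linear, add, convert back:
P₁ = 1.62×10⁻¹² W, P₂ = 3.98×10⁻¹⁴ W
P_tot = 1.66×10⁻¹² W → 10 log₁₀(P_tot / 10⁻³) = −87.8 dBm

−87.8 dBm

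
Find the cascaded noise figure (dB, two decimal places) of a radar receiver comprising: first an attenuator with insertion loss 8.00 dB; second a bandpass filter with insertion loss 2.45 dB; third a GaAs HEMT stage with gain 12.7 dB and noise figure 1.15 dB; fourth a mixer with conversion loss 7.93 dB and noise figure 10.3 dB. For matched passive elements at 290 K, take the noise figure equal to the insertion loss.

Convert to linear (a loss of L dB is a gain of −L dB): F_i = 10^(NF_i/10), G_i = 10^(G_i,dB/10)
  Stage 1: F_1 = 10^(8.00/10) = 6.310, G_1 = 10^(−8.00/10) = 0.1585
  Stage 2: F_2 = 10^(2.45/10) = 1.758, G_2 = 10^(−2.45/10) = 0.5689
  Stage 3: F_3 = 10^(1.15/10) = 1.303, G_3 = 10^(12.7/10) = 18.62
  Stage 4: F_4 = 10^(10.3/10) = 10.72, G_4 = 10^(−7.93/10) = 0.1611
Friis cascade:
  F = 6.310 + (1.758 − 1)/0.1585 + (1.303 − 1)/0.09016 + (10.72 − 1)/1.679 = 20.24
NF = 10 log₁₀(20.24) = 13.06 dB

13.06 dB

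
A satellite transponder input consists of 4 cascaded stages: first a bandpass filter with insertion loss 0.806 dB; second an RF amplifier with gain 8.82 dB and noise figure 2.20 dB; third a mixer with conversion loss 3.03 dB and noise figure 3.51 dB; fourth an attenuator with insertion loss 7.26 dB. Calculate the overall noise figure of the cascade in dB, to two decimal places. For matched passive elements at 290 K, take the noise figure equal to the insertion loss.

Convert to linear (a loss of L dB is a gain of −L dB): F_i = 10^(NF_i/10), G_i = 10^(G_i,dB/10)
  Stage 1: F_1 = 10^(0.806/10) = 1.204, G_1 = 10^(−0.806/10) = 0.8306
  Stage 2: F_2 = 10^(2.20/10) = 1.660, G_2 = 10^(8.82/10) = 7.621
  Stage 3: F_3 = 10^(3.51/10) = 2.244, G_3 = 10^(−3.03/10) = 0.4977
  Stage 4: F_4 = 10^(7.26/10) = 5.321, G_4 = 10^(−7.26/10) = 0.1879
Friis cascade:
  F = 1.204 + (1.660 − 1)/0.8306 + (2.244 − 1)/6.330 + (5.321 − 1)/3.151 = 3.566
NF = 10 log₁₀(3.566) = 5.52 dB

5.52 dB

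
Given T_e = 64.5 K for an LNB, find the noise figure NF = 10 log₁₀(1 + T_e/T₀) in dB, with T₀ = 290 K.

0.872 dB

F = 1 + T_e/T₀ = 1 + 64.5/290 = 1.22241
NF = 10 log₁₀(1.22241) = 0.872 dB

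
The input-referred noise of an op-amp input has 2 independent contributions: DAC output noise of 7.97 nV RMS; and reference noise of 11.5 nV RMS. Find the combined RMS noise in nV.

14.0 nV

Uncorrelated sources add in power (mean-square): V_tot = √(ΣV_i²)
V_tot = √[(7.97×10⁻⁹)² + (1.15×10⁻⁸)²] = 1.40×10⁻⁸ V = 14.0 nV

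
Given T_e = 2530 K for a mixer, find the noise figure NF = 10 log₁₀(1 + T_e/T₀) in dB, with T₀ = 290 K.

F = 1 + T_e/T₀ = 1 + 2530/290 = 9.72414
NF = 10 log₁₀(9.72414) = 9.88 dB

9.88 dB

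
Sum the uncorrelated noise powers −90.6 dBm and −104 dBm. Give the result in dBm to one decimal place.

Convert to linear, add, convert back:
P₁ = 8.71×10⁻¹³ W, P₂ = 3.98×10⁻¹⁴ W
P_tot = 9.11×10⁻¹³ W → 10 log₁₀(P_tot / 10⁻³) = −90.4 dBm

−90.4 dBm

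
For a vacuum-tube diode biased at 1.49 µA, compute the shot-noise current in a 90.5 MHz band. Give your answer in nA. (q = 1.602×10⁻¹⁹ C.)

6.57 nA

I_n = √(2qI·B)
2qI·B = 2 × 1.602×10⁻¹⁹ × 1.49×10⁻⁶ × 9.05×10⁷ = 4.32×10⁻¹⁷ A²
I_n = √(4.32×10⁻¹⁷) = 6.57×10⁻⁹ A = 6.57 nA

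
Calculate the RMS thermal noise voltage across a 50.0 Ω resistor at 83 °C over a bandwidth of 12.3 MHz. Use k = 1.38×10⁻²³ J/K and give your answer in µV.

T = 83 °C + 273.15 = 356.15 K
V_n = √(4kTRB)
4kTRB = 4 × 1.38×10⁻²³ × 356.15 × 5.00×10¹ × 1.23×10⁷ = 1.21×10⁻¹¹ V²
V_n = √(1.21×10⁻¹¹) = 3.48×10⁻⁶ V = 3.48 µV

3.48 µV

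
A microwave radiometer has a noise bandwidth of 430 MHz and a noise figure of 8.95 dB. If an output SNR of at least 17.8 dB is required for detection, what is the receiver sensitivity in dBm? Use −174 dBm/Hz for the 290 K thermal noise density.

−60.9 dBm

Sensitivity = −174 + 10 log₁₀(B) + NF + SNR_min
= −174 + 86.33 + 8.95 + 17.8
= −60.92 dBm → −60.9 dBm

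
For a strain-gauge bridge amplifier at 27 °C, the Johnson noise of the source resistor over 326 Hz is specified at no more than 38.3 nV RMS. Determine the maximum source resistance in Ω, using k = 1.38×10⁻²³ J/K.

272 Ω

T = 27 °C + 273.15 = 300.15 K
Johnson–Nyquist: V_n = √(4kTRB) ⇒ R = V_n² / (4kTB)
4kTB = 4 × 1.38×10⁻²³ × 300.15 × 3.26×10² = 5.40×10⁻¹⁸
R = (3.83×10⁻⁸)² / 5.40×10⁻¹⁸ = 2.72×10² Ω = 272 Ω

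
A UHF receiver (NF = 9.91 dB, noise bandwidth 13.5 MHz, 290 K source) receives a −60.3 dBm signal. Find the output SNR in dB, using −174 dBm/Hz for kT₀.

Noise floor: N = −174 + 10 log₁₀(B) + NF
10 log₁₀(1.35×10⁷) = 71.3 dB
N = −174 + 71.3 + 9.91 = −92.79 dBm
SNR = P_sig − N = −60.3 − (−92.79) = 32.49 dB → 32.5 dB

32.5 dB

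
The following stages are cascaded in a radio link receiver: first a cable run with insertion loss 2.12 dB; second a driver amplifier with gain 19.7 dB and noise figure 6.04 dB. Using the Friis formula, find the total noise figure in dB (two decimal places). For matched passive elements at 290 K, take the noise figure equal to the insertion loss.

Convert to linear (a loss of L dB is a gain of −L dB): F_i = 10^(NF_i/10), G_i = 10^(G_i,dB/10)
  Stage 1: F_1 = 10^(2.12/10) = 1.629, G_1 = 10^(−2.12/10) = 0.6138
  Stage 2: F_2 = 10^(6.04/10) = 4.018, G_2 = 10^(19.7/10) = 93.33
Friis cascade:
  F = 1.629 + (4.018 − 1)/0.6138 = 6.546
NF = 10 log₁₀(6.546) = 8.16 dB

8.16 dB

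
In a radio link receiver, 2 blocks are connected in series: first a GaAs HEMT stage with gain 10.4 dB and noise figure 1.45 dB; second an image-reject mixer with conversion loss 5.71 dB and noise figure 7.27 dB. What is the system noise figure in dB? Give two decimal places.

2.53 dB

Convert to linear (a loss of L dB is a gain of −L dB): F_i = 10^(NF_i/10), G_i = 10^(G_i,dB/10)
  Stage 1: F_1 = 10^(1.45/10) = 1.396, G_1 = 10^(10.4/10) = 10.96
  Stage 2: F_2 = 10^(7.27/10) = 5.333, G_2 = 10^(−5.71/10) = 0.2685
Friis cascade:
  F = 1.396 + (5.333 − 1)/10.96 = 1.792
NF = 10 log₁₀(1.792) = 2.53 dB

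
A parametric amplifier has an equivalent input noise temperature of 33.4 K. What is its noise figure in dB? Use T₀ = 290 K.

F = 1 + T_e/T₀ = 1 + 33.4/290 = 1.11517
NF = 10 log₁₀(1.11517) = 0.473 dB

0.473 dB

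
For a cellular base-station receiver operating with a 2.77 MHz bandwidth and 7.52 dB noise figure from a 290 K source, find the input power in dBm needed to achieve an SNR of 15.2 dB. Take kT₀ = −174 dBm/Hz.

−86.9 dBm

Sensitivity = −174 + 10 log₁₀(B) + NF + SNR_min
= −174 + 64.42 + 7.52 + 15.2
= −86.86 dBm → −86.9 dBm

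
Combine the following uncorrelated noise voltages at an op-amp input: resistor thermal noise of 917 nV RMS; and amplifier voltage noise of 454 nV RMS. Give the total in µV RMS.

1.02 µV

Uncorrelated sources add in power (mean-square): V_tot = √(ΣV_i²)
V_tot = √[(9.17×10⁻⁷)² + (4.54×10⁻⁷)²] = 1.02×10⁻⁶ V = 1.02 µV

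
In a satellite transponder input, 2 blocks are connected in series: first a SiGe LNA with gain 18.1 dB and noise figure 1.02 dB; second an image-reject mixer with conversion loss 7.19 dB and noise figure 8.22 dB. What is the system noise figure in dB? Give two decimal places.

1.31 dB

Convert to linear (a loss of L dB is a gain of −L dB): F_i = 10^(NF_i/10), G_i = 10^(G_i,dB/10)
  Stage 1: F_1 = 10^(1.02/10) = 1.265, G_1 = 10^(18.1/10) = 64.57
  Stage 2: F_2 = 10^(8.22/10) = 6.637, G_2 = 10^(−7.19/10) = 0.1910
Friis cascade:
  F = 1.265 + (6.637 − 1)/64.57 = 1.352
NF = 10 log₁₀(1.352) = 1.31 dB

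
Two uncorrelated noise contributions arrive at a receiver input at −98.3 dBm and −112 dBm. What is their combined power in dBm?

Convert to linear, add, convert back:
P₁ = 1.48×10⁻¹³ W, P₂ = 6.31×10⁻¹⁵ W
P_tot = 1.54×10⁻¹³ W → 10 log₁₀(P_tot / 10⁻³) = −98.1 dBm

−98.1 dBm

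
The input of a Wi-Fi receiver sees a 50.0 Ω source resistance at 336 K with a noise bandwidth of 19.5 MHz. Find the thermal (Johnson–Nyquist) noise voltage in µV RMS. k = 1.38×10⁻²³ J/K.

4.25 µV

V_n = √(4kTRB)
4kTRB = 4 × 1.38×10⁻²³ × 336 × 5.00×10¹ × 1.95×10⁷ = 1.81×10⁻¹¹ V²
V_n = √(1.81×10⁻¹¹) = 4.25×10⁻⁶ V = 4.25 µV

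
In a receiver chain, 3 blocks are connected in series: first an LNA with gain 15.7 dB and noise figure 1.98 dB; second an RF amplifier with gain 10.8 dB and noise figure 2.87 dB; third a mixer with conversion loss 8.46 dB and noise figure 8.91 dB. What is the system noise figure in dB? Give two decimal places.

2.09 dB

Convert to linear (a loss of L dB is a gain of −L dB): F_i = 10^(NF_i/10), G_i = 10^(G_i,dB/10)
  Stage 1: F_1 = 10^(1.98/10) = 1.578, G_1 = 10^(15.7/10) = 37.15
  Stage 2: F_2 = 10^(2.87/10) = 1.936, G_2 = 10^(10.8/10) = 12.02
  Stage 3: F_3 = 10^(8.91/10) = 7.780, G_3 = 10^(−8.46/10) = 0.1426
Friis cascade:
  F = 1.578 + (1.936 − 1)/37.15 + (7.780 − 1)/446.7 = 1.618
NF = 10 log₁₀(1.618) = 2.09 dB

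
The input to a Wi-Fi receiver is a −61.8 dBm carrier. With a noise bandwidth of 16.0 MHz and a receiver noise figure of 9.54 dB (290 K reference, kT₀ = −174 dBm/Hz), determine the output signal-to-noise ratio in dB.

Noise floor: N = −174 + 10 log₁₀(B) + NF
10 log₁₀(1.60×10⁷) = 72.04 dB
N = −174 + 72.04 + 9.54 = −92.42 dBm
SNR = P_sig − N = −61.8 − (−92.42) = 30.62 dB → 30.6 dB

30.6 dB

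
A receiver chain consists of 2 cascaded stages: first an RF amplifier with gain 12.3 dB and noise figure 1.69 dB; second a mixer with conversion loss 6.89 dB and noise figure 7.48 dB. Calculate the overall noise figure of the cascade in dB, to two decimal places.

2.42 dB

Convert to linear (a loss of L dB is a gain of −L dB): F_i = 10^(NF_i/10), G_i = 10^(G_i,dB/10)
  Stage 1: F_1 = 10^(1.69/10) = 1.476, G_1 = 10^(12.3/10) = 16.98
  Stage 2: F_2 = 10^(7.48/10) = 5.598, G_2 = 10^(−6.89/10) = 0.2046
Friis cascade:
  F = 1.476 + (5.598 − 1)/16.98 = 1.746
NF = 10 log₁₀(1.746) = 2.42 dB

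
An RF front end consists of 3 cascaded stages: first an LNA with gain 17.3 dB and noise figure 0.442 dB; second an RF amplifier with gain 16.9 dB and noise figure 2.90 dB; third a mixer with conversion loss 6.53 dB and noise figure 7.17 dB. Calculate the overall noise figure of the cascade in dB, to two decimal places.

0.52 dB

Convert to linear (a loss of L dB is a gain of −L dB): F_i = 10^(NF_i/10), G_i = 10^(G_i,dB/10)
  Stage 1: F_1 = 10^(0.442/10) = 1.107, G_1 = 10^(17.3/10) = 53.70
  Stage 2: F_2 = 10^(2.90/10) = 1.950, G_2 = 10^(16.9/10) = 48.98
  Stage 3: F_3 = 10^(7.17/10) = 5.212, G_3 = 10^(−6.53/10) = 0.2223
Friis cascade:
  F = 1.107 + (1.950 − 1)/53.70 + (5.212 − 1)/2630 = 1.126
NF = 10 log₁₀(1.126) = 0.52 dB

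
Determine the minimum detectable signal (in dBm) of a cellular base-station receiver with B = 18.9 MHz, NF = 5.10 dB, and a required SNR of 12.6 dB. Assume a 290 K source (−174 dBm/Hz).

−83.5 dBm

Sensitivity = −174 + 10 log₁₀(B) + NF + SNR_min
= −174 + 72.76 + 5.10 + 12.6
= −83.54 dBm → −83.5 dBm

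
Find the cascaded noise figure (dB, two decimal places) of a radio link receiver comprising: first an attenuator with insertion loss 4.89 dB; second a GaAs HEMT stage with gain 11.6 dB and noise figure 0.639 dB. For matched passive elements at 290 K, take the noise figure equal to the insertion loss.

Convert to linear (a loss of L dB is a gain of −L dB): F_i = 10^(NF_i/10), G_i = 10^(G_i,dB/10)
  Stage 1: F_1 = 10^(4.89/10) = 3.083, G_1 = 10^(−4.89/10) = 0.3243
  Stage 2: F_2 = 10^(0.639/10) = 1.159, G_2 = 10^(11.6/10) = 14.45
Friis cascade:
  F = 3.083 + (1.159 − 1)/0.3243 = 3.572
NF = 10 log₁₀(3.572) = 5.53 dB

5.53 dB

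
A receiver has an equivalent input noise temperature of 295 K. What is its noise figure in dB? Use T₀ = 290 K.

3.05 dB

F = 1 + T_e/T₀ = 1 + 295/290 = 2.01724
NF = 10 log₁₀(2.01724) = 3.05 dB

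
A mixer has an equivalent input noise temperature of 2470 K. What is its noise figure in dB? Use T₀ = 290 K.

9.79 dB

F = 1 + T_e/T₀ = 1 + 2470/290 = 9.51724
NF = 10 log₁₀(9.51724) = 9.79 dB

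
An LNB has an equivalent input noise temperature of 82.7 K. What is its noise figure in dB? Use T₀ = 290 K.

1.09 dB

F = 1 + T_e/T₀ = 1 + 82.7/290 = 1.28517
NF = 10 log₁₀(1.28517) = 1.09 dB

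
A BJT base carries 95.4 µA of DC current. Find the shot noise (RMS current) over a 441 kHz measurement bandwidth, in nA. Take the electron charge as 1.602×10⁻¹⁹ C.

I_n = √(2qI·B)
2qI·B = 2 × 1.602×10⁻¹⁹ × 9.54×10⁻⁵ × 4.41×10⁵ = 1.35×10⁻¹⁷ A²
I_n = √(1.35×10⁻¹⁷) = 3.67×10⁻⁹ A = 3.67 nA

3.67 nA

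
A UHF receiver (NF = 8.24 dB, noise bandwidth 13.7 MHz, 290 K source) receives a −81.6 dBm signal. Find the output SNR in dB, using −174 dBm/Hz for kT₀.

Noise floor: N = −174 + 10 log₁₀(B) + NF
10 log₁₀(1.37×10⁷) = 71.37 dB
N = −174 + 71.37 + 8.24 = −94.39 dBm
SNR = P_sig − N = −81.6 − (−94.39) = 12.79 dB → 12.8 dB

12.8 dB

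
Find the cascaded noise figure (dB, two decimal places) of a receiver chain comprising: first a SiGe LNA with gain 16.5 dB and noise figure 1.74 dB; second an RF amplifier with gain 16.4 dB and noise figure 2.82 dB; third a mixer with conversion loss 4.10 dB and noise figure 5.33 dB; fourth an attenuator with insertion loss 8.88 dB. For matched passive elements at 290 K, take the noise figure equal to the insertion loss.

1.83 dB

Convert to linear (a loss of L dB is a gain of −L dB): F_i = 10^(NF_i/10), G_i = 10^(G_i,dB/10)
  Stage 1: F_1 = 10^(1.74/10) = 1.493, G_1 = 10^(16.5/10) = 44.67
  Stage 2: F_2 = 10^(2.82/10) = 1.914, G_2 = 10^(16.4/10) = 43.65
  Stage 3: F_3 = 10^(5.33/10) = 3.412, G_3 = 10^(−4.10/10) = 0.3890
  Stage 4: F_4 = 10^(8.88/10) = 7.727, G_4 = 10^(−8.88/10) = 0.1294
Friis cascade:
  F = 1.493 + (1.914 − 1)/44.67 + (3.412 − 1)/1950 + (7.727 − 1)/758.6 = 1.523
NF = 10 log₁₀(1.523) = 1.83 dB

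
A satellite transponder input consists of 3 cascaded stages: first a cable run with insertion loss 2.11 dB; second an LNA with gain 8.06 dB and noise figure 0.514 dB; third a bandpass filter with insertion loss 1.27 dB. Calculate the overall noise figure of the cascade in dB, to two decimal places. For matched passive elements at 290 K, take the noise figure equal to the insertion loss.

2.82 dB

Convert to linear (a loss of L dB is a gain of −L dB): F_i = 10^(NF_i/10), G_i = 10^(G_i,dB/10)
  Stage 1: F_1 = 10^(2.11/10) = 1.626, G_1 = 10^(−2.11/10) = 0.6152
  Stage 2: F_2 = 10^(0.514/10) = 1.126, G_2 = 10^(8.06/10) = 6.397
  Stage 3: F_3 = 10^(1.27/10) = 1.340, G_3 = 10^(−1.27/10) = 0.7464
Friis cascade:
  F = 1.626 + (1.126 − 1)/0.6152 + (1.340 − 1)/3.936 = 1.916
NF = 10 log₁₀(1.916) = 2.82 dB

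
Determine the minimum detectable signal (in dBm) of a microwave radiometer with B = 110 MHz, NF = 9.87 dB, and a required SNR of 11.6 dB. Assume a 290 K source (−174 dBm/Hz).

−72.1 dBm

Sensitivity = −174 + 10 log₁₀(B) + NF + SNR_min
= −174 + 80.41 + 9.87 + 11.6
= −72.12 dBm → −72.1 dBm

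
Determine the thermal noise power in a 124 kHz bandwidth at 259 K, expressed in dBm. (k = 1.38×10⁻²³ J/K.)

P_n = kTB = 1.38×10⁻²³ × 259 × 1.24×10⁵ = 4.43×10⁻¹⁶ W
In dBm: 10 log₁₀(4.43×10⁻¹⁶ / 10⁻³) = −123.5 dBm

−123.5 dBm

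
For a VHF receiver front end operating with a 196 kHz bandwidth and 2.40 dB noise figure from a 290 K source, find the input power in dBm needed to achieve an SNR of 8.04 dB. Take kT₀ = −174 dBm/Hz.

−110.6 dBm

Sensitivity = −174 + 10 log₁₀(B) + NF + SNR_min
= −174 + 52.92 + 2.40 + 8.04
= −110.64 dBm → −110.6 dBm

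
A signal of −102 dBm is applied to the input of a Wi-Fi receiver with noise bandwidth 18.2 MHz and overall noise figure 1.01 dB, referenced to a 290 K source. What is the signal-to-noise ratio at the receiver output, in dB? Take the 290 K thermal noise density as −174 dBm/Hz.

Noise floor: N = −174 + 10 log₁₀(B) + NF
10 log₁₀(1.82×10⁷) = 72.6 dB
N = −174 + 72.6 + 1.01 = −100.39 dBm
SNR = P_sig − N = −102 − (−100.39) = −1.61 dB → −1.6 dB

−1.6 dB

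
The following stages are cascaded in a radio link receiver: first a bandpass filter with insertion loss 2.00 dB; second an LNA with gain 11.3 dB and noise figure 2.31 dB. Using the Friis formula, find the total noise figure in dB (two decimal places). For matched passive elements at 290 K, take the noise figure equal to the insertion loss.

4.31 dB

Convert to linear (a loss of L dB is a gain of −L dB): F_i = 10^(NF_i/10), G_i = 10^(G_i,dB/10)
  Stage 1: F_1 = 10^(2.00/10) = 1.585, G_1 = 10^(−2.00/10) = 0.6310
  Stage 2: F_2 = 10^(2.31/10) = 1.702, G_2 = 10^(11.3/10) = 13.49
Friis cascade:
  F = 1.585 + (1.702 − 1)/0.6310 = 2.698
NF = 10 log₁₀(2.698) = 4.31 dB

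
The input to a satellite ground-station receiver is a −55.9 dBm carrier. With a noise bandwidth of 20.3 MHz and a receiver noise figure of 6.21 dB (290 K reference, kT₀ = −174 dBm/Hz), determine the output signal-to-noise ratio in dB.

38.8 dB

Noise floor: N = −174 + 10 log₁₀(B) + NF
10 log₁₀(2.03×10⁷) = 73.07 dB
N = −174 + 73.07 + 6.21 = −94.72 dBm
SNR = P_sig − N = −55.9 − (−94.72) = 38.82 dB → 38.8 dB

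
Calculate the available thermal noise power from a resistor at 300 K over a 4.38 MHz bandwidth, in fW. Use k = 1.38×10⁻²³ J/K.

18.1 fW

P_n = kTB = 1.38×10⁻²³ × 300 × 4.38×10⁶ = 1.81×10⁻¹⁴ W = 18.1 fW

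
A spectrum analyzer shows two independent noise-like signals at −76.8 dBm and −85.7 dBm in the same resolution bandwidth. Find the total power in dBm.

Convert to linear, add, convert back:
P₁ = 2.09×10⁻¹¹ W, P₂ = 2.69×10⁻¹² W
P_tot = 2.36×10⁻¹¹ W → 10 log₁₀(P_tot / 10⁻³) = −76.3 dBm

−76.3 dBm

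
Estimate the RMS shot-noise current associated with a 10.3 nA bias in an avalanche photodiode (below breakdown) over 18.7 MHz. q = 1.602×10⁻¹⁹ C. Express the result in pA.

I_n = √(2qI·B)
2qI·B = 2 × 1.602×10⁻¹⁹ × 1.03×10⁻⁸ × 1.87×10⁷ = 6.17×10⁻²⁰ A²
I_n = √(6.17×10⁻²⁰) = 2.48×10⁻¹⁰ A = 248 pA

248 pA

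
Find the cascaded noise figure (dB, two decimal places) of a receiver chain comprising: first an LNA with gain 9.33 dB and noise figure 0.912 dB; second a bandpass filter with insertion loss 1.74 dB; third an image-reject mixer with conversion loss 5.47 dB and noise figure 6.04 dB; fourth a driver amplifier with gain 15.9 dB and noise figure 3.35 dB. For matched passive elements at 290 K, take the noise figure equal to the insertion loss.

4.03 dB

Convert to linear (a loss of L dB is a gain of −L dB): F_i = 10^(NF_i/10), G_i = 10^(G_i,dB/10)
  Stage 1: F_1 = 10^(0.912/10) = 1.234, G_1 = 10^(9.33/10) = 8.570
  Stage 2: F_2 = 10^(1.74/10) = 1.493, G_2 = 10^(−1.74/10) = 0.6699
  Stage 3: F_3 = 10^(6.04/10) = 4.018, G_3 = 10^(−5.47/10) = 0.2838
  Stage 4: F_4 = 10^(3.35/10) = 2.163, G_4 = 10^(15.9/10) = 38.90
Friis cascade:
  F = 1.234 + (1.493 − 1)/8.570 + (4.018 − 1)/5.741 + (2.163 − 1)/1.629 = 2.530
NF = 10 log₁₀(2.530) = 4.03 dB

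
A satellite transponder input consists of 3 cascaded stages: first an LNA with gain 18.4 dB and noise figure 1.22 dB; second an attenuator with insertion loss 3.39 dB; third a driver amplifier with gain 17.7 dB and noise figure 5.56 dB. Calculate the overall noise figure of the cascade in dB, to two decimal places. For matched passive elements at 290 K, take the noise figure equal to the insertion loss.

Convert to linear (a loss of L dB is a gain of −L dB): F_i = 10^(NF_i/10), G_i = 10^(G_i,dB/10)
  Stage 1: F_1 = 10^(1.22/10) = 1.324, G_1 = 10^(18.4/10) = 69.18
  Stage 2: F_2 = 10^(3.39/10) = 2.183, G_2 = 10^(−3.39/10) = 0.4581
  Stage 3: F_3 = 10^(5.56/10) = 3.597, G_3 = 10^(17.7/10) = 58.88
Friis cascade:
  F = 1.324 + (2.183 − 1)/69.18 + (3.597 − 1)/31.70 = 1.423
NF = 10 log₁₀(1.423) = 1.53 dB

1.53 dB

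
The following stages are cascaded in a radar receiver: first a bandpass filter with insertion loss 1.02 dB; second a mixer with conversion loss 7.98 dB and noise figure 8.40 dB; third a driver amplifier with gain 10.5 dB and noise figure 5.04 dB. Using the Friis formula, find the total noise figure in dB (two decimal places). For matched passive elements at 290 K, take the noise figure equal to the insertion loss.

14.18 dB

Convert to linear (a loss of L dB is a gain of −L dB): F_i = 10^(NF_i/10), G_i = 10^(G_i,dB/10)
  Stage 1: F_1 = 10^(1.02/10) = 1.265, G_1 = 10^(−1.02/10) = 0.7907
  Stage 2: F_2 = 10^(8.40/10) = 6.918, G_2 = 10^(−7.98/10) = 0.1592
  Stage 3: F_3 = 10^(5.04/10) = 3.192, G_3 = 10^(10.5/10) = 11.22
Friis cascade:
  F = 1.265 + (6.918 − 1)/0.7907 + (3.192 − 1)/0.1259 = 26.16
NF = 10 log₁₀(26.16) = 14.18 dB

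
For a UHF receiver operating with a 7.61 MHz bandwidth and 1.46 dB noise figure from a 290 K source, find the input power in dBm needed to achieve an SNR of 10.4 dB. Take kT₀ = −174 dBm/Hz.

−93.3 dBm

Sensitivity = −174 + 10 log₁₀(B) + NF + SNR_min
= −174 + 68.81 + 1.46 + 10.4
= −93.33 dBm → −93.3 dBm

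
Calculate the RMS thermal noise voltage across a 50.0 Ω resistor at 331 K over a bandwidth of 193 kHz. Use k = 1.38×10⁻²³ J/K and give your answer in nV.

V_n = √(4kTRB)
4kTRB = 4 × 1.38×10⁻²³ × 331 × 5.00×10¹ × 1.93×10⁵ = 1.76×10⁻¹³ V²
V_n = √(1.76×10⁻¹³) = 4.20×10⁻⁷ V = 420 nV

420 nV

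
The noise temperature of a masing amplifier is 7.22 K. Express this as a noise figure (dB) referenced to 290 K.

0.107 dB

F = 1 + T_e/T₀ = 1 + 7.22/290 = 1.0249
NF = 10 log₁₀(1.0249) = 0.107 dB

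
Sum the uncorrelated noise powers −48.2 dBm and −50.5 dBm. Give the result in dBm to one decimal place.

Convert to linear, add, convert back:
P₁ = 1.51×10⁻⁸ W, P₂ = 8.91×10⁻⁹ W
P_tot = 2.40×10⁻⁸ W → 10 log₁₀(P_tot / 10⁻³) = −46.2 dBm

−46.2 dBm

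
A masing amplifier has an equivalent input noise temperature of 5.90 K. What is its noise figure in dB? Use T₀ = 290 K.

0.087 dB

F = 1 + T_e/T₀ = 1 + 5.90/290 = 1.02034
NF = 10 log₁₀(1.02034) = 0.087 dB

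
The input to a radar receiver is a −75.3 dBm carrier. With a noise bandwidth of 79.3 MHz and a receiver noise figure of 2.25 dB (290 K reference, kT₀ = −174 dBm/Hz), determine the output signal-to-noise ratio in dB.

17.5 dB

Noise floor: N = −174 + 10 log₁₀(B) + NF
10 log₁₀(7.93×10⁷) = 78.99 dB
N = −174 + 78.99 + 2.25 = −92.76 dBm
SNR = P_sig − N = −75.3 − (−92.76) = 17.46 dB → 17.5 dB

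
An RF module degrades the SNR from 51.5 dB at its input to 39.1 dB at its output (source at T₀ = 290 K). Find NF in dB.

12.4 dB

NF (dB) = SNR_in(dB) − SNR_out(dB) when the source is at T₀
NF = 51.5 − 39.1 = 12.4 dB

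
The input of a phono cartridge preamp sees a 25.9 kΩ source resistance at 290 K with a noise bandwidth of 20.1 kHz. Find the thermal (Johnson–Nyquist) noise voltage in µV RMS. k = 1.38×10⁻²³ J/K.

V_n = √(4kTRB)
4kTRB = 4 × 1.38×10⁻²³ × 290 × 2.59×10⁴ × 2.01×10⁴ = 8.33×10⁻¹² V²
V_n = √(8.33×10⁻¹²) = 2.89×10⁻⁶ V = 2.89 µV

2.89 µV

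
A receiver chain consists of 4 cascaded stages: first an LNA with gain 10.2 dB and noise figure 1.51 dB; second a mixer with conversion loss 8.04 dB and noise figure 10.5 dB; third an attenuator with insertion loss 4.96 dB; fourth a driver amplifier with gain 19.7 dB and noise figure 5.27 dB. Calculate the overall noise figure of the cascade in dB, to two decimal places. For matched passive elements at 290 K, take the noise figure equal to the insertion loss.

9.14 dB

Convert to linear (a loss of L dB is a gain of −L dB): F_i = 10^(NF_i/10), G_i = 10^(G_i,dB/10)
  Stage 1: F_1 = 10^(1.51/10) = 1.416, G_1 = 10^(10.2/10) = 10.47
  Stage 2: F_2 = 10^(10.5/10) = 11.22, G_2 = 10^(−8.04/10) = 0.1570
  Stage 3: F_3 = 10^(4.96/10) = 3.133, G_3 = 10^(−4.96/10) = 0.3192
  Stage 4: F_4 = 10^(5.27/10) = 3.365, G_4 = 10^(19.7/10) = 93.33
Friis cascade:
  F = 1.416 + (11.22 − 1)/10.47 + (3.133 − 1)/1.644 + (3.365 − 1)/0.5248 = 8.196
NF = 10 log₁₀(8.196) = 9.14 dB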